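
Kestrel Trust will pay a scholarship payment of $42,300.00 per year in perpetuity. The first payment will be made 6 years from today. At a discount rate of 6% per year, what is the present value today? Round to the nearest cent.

$526817.01

Value at end of year 5: C / r = $42,300.00 / 0.06 = $705,000.0000
Discount to today: PV = $705,000.0000 / (1 + 0.06)^5 = $705,000.0000 / 1.338226 = $526,817.01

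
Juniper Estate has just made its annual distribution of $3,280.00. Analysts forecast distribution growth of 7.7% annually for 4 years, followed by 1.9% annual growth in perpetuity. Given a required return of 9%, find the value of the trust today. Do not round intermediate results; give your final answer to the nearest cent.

$57602.46

D_1 = 3532.56000
D_2 = 3804.56712
D_3 = 4097.51879
D_4 = 4413.02773
Terminal value at year 4: TV = D_4×(1+g_2)/(r−g_2) = 4496.87526/0.071 = 63336.27129
P_0 = D_1/(1+r)^1 + D_2/(1+r)^2 + D_3/(1+r)^3 + D_4/(1+r)^4 + TV/(1+r)^4
    = 3240.88073 + 3202.22803 + 3164.03632 + 3126.30010 + 44869.01136 = 57602.45654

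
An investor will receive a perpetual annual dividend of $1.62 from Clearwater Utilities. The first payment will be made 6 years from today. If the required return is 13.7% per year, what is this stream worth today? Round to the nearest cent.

Value at end of year 5: C / r = $1.62 / 0.137 = $11.8248
Discount to today: PV = $11.8248 / (1 + 0.137)^5 = $11.8248 / 1.900213 = $6.22

$6.22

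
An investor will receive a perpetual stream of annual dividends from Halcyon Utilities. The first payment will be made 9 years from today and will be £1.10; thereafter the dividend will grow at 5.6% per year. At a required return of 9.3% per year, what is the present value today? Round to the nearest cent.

£14.60

Value at end of year 8: C₁ / (r − g) = £1.10 / (0.093 − 0.056) = £29.7297
Discount to today: PV = £29.7297 / (1 + 0.093)^8 = £29.7297 / 2.036861 = £14.60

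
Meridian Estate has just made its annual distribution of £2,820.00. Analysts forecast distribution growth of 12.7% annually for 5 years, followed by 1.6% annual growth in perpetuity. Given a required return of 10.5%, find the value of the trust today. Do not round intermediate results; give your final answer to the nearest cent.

D_1 = 3178.14000
D_2 = 3581.76378
D_3 = 4036.64778
D_4 = 4549.30205
D_5 = 5127.06341
Terminal value at year 5: TV = D_5×(1+g_2)/(r−g_2) = 5209.09642/0.089 = 58529.17329
P_0 = D_1/(1+r)^1 + D_2/(1+r)^2 + D_3/(1+r)^3 + D_4/(1+r)^4 + D_5/(1+r)^5 + TV/(1+r)^5
    = 2876.14480 + 2933.40741 + 2991.81009 + 3051.37554 + 3112.12691 + 35527.20155 = 50492.06628

£50492.07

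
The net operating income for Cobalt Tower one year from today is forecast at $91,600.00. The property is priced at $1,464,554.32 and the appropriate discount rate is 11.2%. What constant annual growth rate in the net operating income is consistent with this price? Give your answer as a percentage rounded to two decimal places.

4.95%

P = D₁/(r−g) ⇒ g = r − D₁/P = 0.112 − $91,600.00/$1,464,554.32 = 0.049455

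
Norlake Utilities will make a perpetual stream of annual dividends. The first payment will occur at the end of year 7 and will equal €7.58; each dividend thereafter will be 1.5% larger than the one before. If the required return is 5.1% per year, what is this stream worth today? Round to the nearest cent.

€156.22

Value at end of year 6: C₁ / (r − g) = €7.58 / (0.051 − 0.015) = €210.5556
Discount to today: PV = €210.5556 / (1 + 0.051)^6 = €210.5556 / 1.347772 = €156.22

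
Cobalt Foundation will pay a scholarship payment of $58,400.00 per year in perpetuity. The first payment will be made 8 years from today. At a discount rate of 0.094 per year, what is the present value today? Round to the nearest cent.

$331255.99

Value at end of year 7: C / r = $58,400.00 / 0.094 = $621,276.5957
Discount to today: PV = $621,276.5957 / (1 + 0.094)^7 = $621,276.5957 / 1.875518 = $331,255.99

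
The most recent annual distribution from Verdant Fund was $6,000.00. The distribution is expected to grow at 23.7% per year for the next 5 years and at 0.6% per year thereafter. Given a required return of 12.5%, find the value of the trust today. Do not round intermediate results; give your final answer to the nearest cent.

$121766.26

D_1 = 7422.00000
D_2 = 9181.01400
D_3 = 11356.91432
D_4 = 14048.50301
D_5 = 17377.99823
Terminal value at year 5: TV = D_5×(1+g_2)/(r−g_2) = 17482.26621/0.119 = 146909.80012
P_0 = D_1/(1+r)^1 + D_2/(1+r)^2 + D_3/(1+r)^3 + D_4/(1+r)^4 + D_5/(1+r)^5 + TV/(1+r)^5
    = 6597.33333 + 7254.13452 + 7976.32391 + 8770.41127 + 9643.55444 + 81524.50220 = 121766.25967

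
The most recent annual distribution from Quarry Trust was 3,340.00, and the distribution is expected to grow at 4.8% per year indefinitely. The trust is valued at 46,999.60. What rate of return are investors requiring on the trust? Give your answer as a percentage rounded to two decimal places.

D₁ = 3,340.00 × 1.048 = 3,500.3200
P = D₁/(r − g) ⇒ r = D₁/P + g = 3,500.3200/46,999.60 + 0.048 = 0.074476 + 0.048 = 0.122476

12.25%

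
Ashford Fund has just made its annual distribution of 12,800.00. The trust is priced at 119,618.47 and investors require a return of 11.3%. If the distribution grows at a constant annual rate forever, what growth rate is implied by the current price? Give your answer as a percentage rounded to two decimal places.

0.54%

P = D₀(1+g)/(r−g) ⇒ P(r−g) = D₀(1+g) ⇒ g(P+D₀) = P·r − D₀
g = (P·r − D₀)/(P + D₀) = (119,618.47×0.113 − 12,800.00) / (119,618.47 + 12,800.00) = 0.005414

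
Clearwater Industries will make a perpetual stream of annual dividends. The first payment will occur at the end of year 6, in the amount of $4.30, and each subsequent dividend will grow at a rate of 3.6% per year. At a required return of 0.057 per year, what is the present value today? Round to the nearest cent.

$155.19

Value at end of year 5: C₁ / (r − g) = $4.30 / (0.057 − 0.036) = $204.7619
Discount to today: PV = $204.7619 / (1 + 0.057)^5 = $204.7619 / 1.319395 = $155.19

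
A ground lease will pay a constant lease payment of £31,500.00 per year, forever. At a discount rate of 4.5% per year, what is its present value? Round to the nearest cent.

Level perpetuity: PV = C / r = £31,500.00 / 0.045 = £700,000.00

£700000.00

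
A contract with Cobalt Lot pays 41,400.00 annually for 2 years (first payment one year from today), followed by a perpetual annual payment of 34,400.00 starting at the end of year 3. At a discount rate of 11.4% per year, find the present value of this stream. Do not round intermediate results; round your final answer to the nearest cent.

313678.68

PV of 2-year annuity: 41,400.00 × [1 − (1+0.114)^−2] / 0.114 = 70523.67614
Perpetuity value at year 2: 34,400.00 / 0.114 = 301754.38596
PV of perpetuity: 301754.38596 / (1+0.114)^2 = 243155.00289
Total PV = 70523.67614 + 243155.00289 = 313678.67903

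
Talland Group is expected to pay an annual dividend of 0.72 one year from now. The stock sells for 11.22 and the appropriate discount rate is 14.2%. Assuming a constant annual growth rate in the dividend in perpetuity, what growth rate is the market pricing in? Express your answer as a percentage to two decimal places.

7.78%

P = D₁/(r−g) ⇒ g = r − D₁/P = 0.142 − 0.72/11.22 = 0.077829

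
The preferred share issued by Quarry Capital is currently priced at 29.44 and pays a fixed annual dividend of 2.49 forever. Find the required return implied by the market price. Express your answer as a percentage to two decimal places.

P = C/r ⇒ r = C/P = 2.49/29.44 = 0.084579

8.46%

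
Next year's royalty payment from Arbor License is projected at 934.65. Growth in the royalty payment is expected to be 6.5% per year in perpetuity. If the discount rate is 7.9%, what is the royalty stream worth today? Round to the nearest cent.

Growing perpetuity: P = D₁ / (r − g) = 934.6500 / (0.079 − 0.065) = 66,760.71

66760.71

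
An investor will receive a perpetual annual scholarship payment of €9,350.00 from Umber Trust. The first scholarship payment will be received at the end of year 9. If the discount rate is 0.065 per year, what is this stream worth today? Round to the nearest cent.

€86916.33

Value at end of year 8: C / r = €9,350.00 / 0.065 = €143,846.1538
Discount to today: PV = €143,846.1538 / (1 + 0.065)^8 = €143,846.1538 / 1.654996 = €86,916.33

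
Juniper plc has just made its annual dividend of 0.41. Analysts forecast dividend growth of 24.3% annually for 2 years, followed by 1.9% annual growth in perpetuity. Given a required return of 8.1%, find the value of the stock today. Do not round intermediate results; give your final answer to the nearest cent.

9.92

D_1 = 0.50963
D_2 = 0.63347
Terminal value at year 2: TV = D_2×(1+g_2)/(r−g_2) = 0.64551/0.062 = 10.41139
P_0 = D_1/(1+r)^1 + D_2/(1+r)^2 + TV/(1+r)^2
    = 0.47144 + 0.54209 + 8.90958 = 9.92312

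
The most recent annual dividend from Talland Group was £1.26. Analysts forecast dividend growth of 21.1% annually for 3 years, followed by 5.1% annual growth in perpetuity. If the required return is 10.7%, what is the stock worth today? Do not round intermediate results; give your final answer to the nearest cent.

D_1 = 1.52586
D_2 = 1.84782
D_3 = 2.23771
Terminal value at year 3: TV = D_3×(1+g_2)/(r−g_2) = 2.35183/0.056 = 41.99694
P_0 = D_1/(1+r)^1 + D_2/(1+r)^2 + D_3/(1+r)^3 + TV/(1+r)^3
    = 1.37837 + 1.50787 + 1.64953 + 30.95814 = 35.49391

£35.49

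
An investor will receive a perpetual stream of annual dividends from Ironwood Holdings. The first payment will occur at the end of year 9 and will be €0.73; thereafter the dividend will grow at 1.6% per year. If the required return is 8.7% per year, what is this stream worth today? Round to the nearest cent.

Value at end of year 8: C₁ / (r − g) = €0.73 / (0.087 − 0.016) = €10.2817
Discount to today: PV = €10.2817 / (1 + 0.087)^8 = €10.2817 / 1.949110 = €5.28

€5.28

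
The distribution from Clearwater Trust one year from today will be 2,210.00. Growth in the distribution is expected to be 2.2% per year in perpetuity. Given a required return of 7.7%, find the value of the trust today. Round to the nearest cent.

Growing perpetuity: P = D₁ / (r − g) = 2,210.0000 / (0.077 − 0.022) = 40,181.82

40181.82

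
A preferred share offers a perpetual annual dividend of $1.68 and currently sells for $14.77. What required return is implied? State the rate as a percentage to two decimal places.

11.37%

P = C/r ⇒ r = C/P = $1.68/$14.77 = 0.113744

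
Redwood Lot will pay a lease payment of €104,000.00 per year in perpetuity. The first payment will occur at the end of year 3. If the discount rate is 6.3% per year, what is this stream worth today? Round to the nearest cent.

€1460919.42

Value at end of year 2: C / r = €104,000.00 / 0.063 = €1,650,793.6508
Discount to today: PV = €1,650,793.6508 / (1 + 0.063)^2 = €1,650,793.6508 / 1.129969 = €1,460,919.42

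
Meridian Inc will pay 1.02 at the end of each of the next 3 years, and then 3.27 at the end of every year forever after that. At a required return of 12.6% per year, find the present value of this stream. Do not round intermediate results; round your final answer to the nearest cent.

20.60

PV of 3-year annuity: 1.02 × [1 − (1+0.126)^−3] / 0.126 = 2.42483
Perpetuity value at year 3: 3.27 / 0.126 = 25.95238
PV of perpetuity: 25.95238 / (1+0.126)^3 = 18.17867
Total PV = 2.42483 + 18.17867 = 20.60350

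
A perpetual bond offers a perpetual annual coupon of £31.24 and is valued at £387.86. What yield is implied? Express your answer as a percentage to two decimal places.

P = C/r ⇒ r = C/P = £31.24/£387.86 = 0.080545

8.05%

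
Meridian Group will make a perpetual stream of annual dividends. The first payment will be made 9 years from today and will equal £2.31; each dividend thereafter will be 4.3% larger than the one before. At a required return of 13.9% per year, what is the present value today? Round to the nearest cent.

Value at end of year 8: C₁ / (r − g) = £2.31 / (0.139 − 0.043) = £24.0625
Discount to today: PV = £24.0625 / (1 + 0.139)^8 = £24.0625 / 2.832630 = £8.49

£8.49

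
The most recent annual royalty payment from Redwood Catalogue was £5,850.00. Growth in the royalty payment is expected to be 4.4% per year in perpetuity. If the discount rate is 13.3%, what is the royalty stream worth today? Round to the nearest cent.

£68622.47

D₁ = D₀ × (1 + g) = £5,850.00 × 1.044 = £6,107.4000
Growing perpetuity: P = D₁ / (r − g) = £6,107.4000 / (0.133 − 0.044) = £68,622.47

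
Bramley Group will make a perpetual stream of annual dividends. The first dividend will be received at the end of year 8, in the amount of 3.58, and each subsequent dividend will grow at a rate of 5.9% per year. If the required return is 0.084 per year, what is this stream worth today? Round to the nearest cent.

Value at end of year 7: C₁ / (r − g) = 3.58 / (0.084 − 0.059) = 143.2000
Discount to today: PV = 143.2000 / (1 + 0.084)^7 = 143.2000 / 1.758754 = 81.42

81.42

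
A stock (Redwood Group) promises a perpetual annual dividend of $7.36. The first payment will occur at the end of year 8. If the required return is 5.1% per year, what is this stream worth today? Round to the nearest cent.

Value at end of year 7: C / r = $7.36 / 0.051 = $144.3137
Discount to today: PV = $144.3137 / (1 + 0.051)^7 = $144.3137 / 1.416508 = $101.88

$101.88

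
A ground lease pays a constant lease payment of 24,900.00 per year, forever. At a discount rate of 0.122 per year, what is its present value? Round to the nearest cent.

Level perpetuity: PV = C / r = 24,900.00 / 0.122 = 204,098.36

204098.36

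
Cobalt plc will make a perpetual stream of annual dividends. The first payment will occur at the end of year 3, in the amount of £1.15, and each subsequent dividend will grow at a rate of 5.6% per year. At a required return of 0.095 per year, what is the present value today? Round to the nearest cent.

Value at end of year 2: C₁ / (r − g) = £1.15 / (0.095 − 0.056) = £29.4872
Discount to today: PV = £29.4872 / (1 + 0.095)^2 = £29.4872 / 1.199025 = £24.59

£24.59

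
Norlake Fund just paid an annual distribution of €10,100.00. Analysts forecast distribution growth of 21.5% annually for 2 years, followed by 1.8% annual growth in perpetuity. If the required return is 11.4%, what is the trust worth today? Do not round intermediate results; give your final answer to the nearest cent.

D_1 = 12271.50000
D_2 = 14909.87250
Terminal value at year 2: TV = D_2×(1+g_2)/(r−g_2) = 15178.25021/0.096 = 158106.77297
P_0 = D_1/(1+r)^1 + D_2/(1+r)^2 + TV/(1+r)^2
    = 11015.70916 + 12014.44042 + 127403.12859 = 150433.27816

€150433.28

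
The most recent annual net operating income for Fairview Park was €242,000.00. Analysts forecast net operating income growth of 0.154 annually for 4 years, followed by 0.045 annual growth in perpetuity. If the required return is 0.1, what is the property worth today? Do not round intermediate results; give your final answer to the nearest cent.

D_1 = 279268.00000
D_2 = 322275.27200
D_3 = 371905.66389
D_4 = 429179.13613
Terminal value at year 4: TV = D_4×(1+g_2)/(r−g_2) = 448492.19725/0.055 = 8154403.58641
P_0 = D_1/(1+r)^1 + D_2/(1+r)^2 + D_3/(1+r)^3 + D_4/(1+r)^4 + TV/(1+r)^4
    = 253880.00000 + 266343.20000 + 279418.22982 + 293135.12474 + 5569567.36999 = 6662343.92455

€6662343.92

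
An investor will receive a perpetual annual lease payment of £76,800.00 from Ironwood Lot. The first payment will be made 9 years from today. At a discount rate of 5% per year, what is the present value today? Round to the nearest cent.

Value at end of year 8: C / r = £76,800.00 / 0.05 = £1,536,000.0000
Discount to today: PV = £1,536,000.0000 / (1 + 0.05)^8 = £1,536,000.0000 / 1.477455 = £1,039,625.26

£1039625.26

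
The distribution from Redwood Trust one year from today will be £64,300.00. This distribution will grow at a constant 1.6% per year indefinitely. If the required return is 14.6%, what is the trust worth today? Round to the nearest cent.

Growing perpetuity: P = D₁ / (r − g) = £64,300.0000 / (0.146 − 0.016) = £494,615.38

£494615.38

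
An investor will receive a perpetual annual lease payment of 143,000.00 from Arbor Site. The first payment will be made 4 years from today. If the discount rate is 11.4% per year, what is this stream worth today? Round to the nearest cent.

Value at end of year 3: C / r = 143,000.00 / 0.114 = 1,254,385.9649
Discount to today: PV = 1,254,385.9649 / (1 + 0.114)^3 = 1,254,385.9649 / 1.382470 = 907,351.61

907351.61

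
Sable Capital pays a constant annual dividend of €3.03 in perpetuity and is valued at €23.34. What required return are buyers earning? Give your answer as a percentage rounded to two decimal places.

P = C/r ⇒ r = C/P = €3.03/€23.34 = 0.129820

12.98%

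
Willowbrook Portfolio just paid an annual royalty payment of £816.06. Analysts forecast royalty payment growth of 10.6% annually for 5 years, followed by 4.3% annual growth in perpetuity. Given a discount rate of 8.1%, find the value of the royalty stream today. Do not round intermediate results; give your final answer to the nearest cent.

£29483.62

D_1 = 902.56236
D_2 = 998.23397
D_3 = 1104.04677
D_4 = 1221.07573
D_5 = 1350.50976
Terminal value at year 5: TV = D_5×(1+g_2)/(r−g_2) = 1408.58168/0.038 = 37067.93883
P_0 = D_1/(1+r)^1 + D_2/(1+r)^2 + D_3/(1+r)^3 + D_4/(1+r)^4 + D_5/(1+r)^5 + TV/(1+r)^5
    = 834.93280 + 854.24207 + 873.99790 + 894.21062 + 914.89079 + 25111.34460 = 29483.61879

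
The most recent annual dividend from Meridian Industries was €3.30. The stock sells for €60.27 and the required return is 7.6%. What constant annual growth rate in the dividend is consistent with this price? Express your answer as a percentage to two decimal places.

2.01%

P = D₀(1+g)/(r−g) ⇒ P(r−g) = D₀(1+g) ⇒ g(P+D₀) = P·r − D₀
g = (P·r − D₀)/(P + D₀) = (€60.27×0.076 − €3.30) / (€60.27 + €3.30) = 0.020143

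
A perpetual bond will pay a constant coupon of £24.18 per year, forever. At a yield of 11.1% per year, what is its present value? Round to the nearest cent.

Level perpetuity: PV = C / r = £24.18 / 0.111 = £217.84

£217.84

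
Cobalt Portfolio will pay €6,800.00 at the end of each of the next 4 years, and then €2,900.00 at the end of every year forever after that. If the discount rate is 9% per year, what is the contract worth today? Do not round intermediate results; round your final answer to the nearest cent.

€44857.13

PV of 4-year annuity: €6,800.00 × [1 − (1+0.09)^−4] / 0.09 = 22030.09516
Perpetuity value at year 4: €2,900.00 / 0.09 = 32222.22222
PV of perpetuity: 32222.22222 / (1+0.09)^4 = 22827.03458
Total PV = 22030.09516 + 22827.03458 = 44857.12974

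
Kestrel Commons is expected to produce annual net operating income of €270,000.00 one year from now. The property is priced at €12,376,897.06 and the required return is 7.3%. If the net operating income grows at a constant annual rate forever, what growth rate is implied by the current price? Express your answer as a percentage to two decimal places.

P = D₁/(r−g) ⇒ g = r − D₁/P = 0.073 − €270,000.00/€12,376,897.06 = 0.051185

5.12%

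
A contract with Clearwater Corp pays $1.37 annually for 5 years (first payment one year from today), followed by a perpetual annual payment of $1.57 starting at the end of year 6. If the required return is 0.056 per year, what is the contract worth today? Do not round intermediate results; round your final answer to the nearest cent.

$27.18

PV of 5-year annuity: $1.37 × [1 − (1+0.056)^−5] / 0.056 = 5.83428
Perpetuity value at year 5: $1.57 / 0.056 = 28.03571
PV of perpetuity: 28.03571 / (1+0.056)^5 = 21.34971
Total PV = 5.83428 + 21.34971 = 27.18399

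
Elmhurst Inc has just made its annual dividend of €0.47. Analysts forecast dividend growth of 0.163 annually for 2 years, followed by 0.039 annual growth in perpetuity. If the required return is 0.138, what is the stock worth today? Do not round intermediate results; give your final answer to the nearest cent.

€6.12

D_1 = 0.54661
D_2 = 0.63571
Terminal value at year 2: TV = D_2×(1+g_2)/(r−g_2) = 0.66050/0.099 = 6.67172
P_0 = D_1/(1+r)^1 + D_2/(1+r)^2 + TV/(1+r)^2
    = 0.48033 + 0.49088 + 5.15173 = 6.12293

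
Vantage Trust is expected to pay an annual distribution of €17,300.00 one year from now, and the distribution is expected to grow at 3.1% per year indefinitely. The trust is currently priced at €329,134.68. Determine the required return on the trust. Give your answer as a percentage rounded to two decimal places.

P = D₁/(r − g) ⇒ r = D₁/P + g = €17,300.0000/€329,134.68 + 0.031 = 0.052562 + 0.031 = 0.083562

8.36%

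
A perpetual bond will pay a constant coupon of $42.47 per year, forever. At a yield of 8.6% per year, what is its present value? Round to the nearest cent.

Level perpetuity: PV = C / r = $42.47 / 0.086 = $493.84

$493.84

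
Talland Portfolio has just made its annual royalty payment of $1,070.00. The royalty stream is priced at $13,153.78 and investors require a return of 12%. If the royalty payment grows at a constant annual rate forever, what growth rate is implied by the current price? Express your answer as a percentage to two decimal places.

3.57%

P = D₀(1+g)/(r−g) ⇒ P(r−g) = D₀(1+g) ⇒ g(P+D₀) = P·r − D₀
g = (P·r − D₀)/(P + D₀) = ($13,153.78×0.12 − $1,070.00) / ($13,153.78 + $1,070.00) = 0.035747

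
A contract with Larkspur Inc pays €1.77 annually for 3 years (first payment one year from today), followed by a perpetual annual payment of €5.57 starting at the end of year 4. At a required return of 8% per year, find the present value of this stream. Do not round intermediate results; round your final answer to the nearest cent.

PV of 3-year annuity: €1.77 × [1 − (1+0.08)^−3] / 0.08 = 4.56146
Perpetuity value at year 3: €5.57 / 0.08 = 69.62500
PV of perpetuity: 69.62500 / (1+0.08)^3 = 55.27057
Total PV = 4.56146 + 55.27057 = 59.83203

€59.83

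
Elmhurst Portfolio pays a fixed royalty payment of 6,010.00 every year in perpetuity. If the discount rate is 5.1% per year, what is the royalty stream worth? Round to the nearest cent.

117843.14

Level perpetuity: PV = C / r = 6,010.00 / 0.051 = 117,843.14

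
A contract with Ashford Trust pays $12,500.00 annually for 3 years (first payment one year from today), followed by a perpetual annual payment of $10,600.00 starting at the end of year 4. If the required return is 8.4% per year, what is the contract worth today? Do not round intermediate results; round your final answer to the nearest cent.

PV of 3-year annuity: $12,500.00 × [1 − (1+0.084)^−3] / 0.084 = 31982.61641
Perpetuity value at year 3: $10,600.00 / 0.084 = 126190.47619
PV of perpetuity: 126190.47619 / (1+0.084)^3 = 99069.21747
Total PV = 31982.61641 + 99069.21747 = 131051.83389

$131051.83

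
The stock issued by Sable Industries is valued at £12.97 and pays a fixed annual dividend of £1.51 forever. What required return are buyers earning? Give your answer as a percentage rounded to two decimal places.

11.64%

P = C/r ⇒ r = C/P = £1.51/£12.97 = 0.116423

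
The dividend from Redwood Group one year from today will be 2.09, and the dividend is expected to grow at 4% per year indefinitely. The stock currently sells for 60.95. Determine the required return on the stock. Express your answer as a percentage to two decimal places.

P = D₁/(r − g) ⇒ r = D₁/P + g = 2.0900/60.95 + 0.04 = 0.034290 + 0.04 = 0.074290

7.43%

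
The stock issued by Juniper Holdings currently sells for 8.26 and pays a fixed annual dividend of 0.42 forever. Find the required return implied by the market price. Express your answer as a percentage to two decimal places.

P = C/r ⇒ r = C/P = 0.42/8.26 = 0.050847

5.08%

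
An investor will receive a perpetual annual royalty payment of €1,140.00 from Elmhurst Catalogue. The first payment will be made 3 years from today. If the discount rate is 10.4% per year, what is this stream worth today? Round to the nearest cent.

Value at end of year 2: C / r = €1,140.00 / 0.104 = €10,961.5385
Discount to today: PV = €10,961.5385 / (1 + 0.104)^2 = €10,961.5385 / 1.218816 = €8,993.60

€8993.60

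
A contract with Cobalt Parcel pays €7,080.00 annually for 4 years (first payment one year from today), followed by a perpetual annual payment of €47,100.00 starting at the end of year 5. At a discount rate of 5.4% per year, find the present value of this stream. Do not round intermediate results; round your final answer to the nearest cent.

PV of 4-year annuity: €7,080.00 × [1 − (1+0.054)^−4] / 0.054 = 24873.80384
Perpetuity value at year 4: €47,100.00 / 0.054 = 872222.22222
PV of perpetuity: 872222.22222 / (1+0.054)^4 = 706748.18817
Total PV = 24873.80384 + 706748.18817 = 731621.99202

€731621.99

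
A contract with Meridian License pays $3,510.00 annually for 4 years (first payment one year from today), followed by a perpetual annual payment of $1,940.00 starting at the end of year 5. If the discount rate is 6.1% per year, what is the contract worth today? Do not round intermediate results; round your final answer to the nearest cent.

PV of 4-year annuity: $3,510.00 × [1 − (1+0.061)^−4] / 0.061 = 12134.72212
Perpetuity value at year 4: $1,940.00 / 0.061 = 31803.27869
PV of perpetuity: 31803.27869 / (1+0.061)^4 = 25096.33826
Total PV = 12134.72212 + 25096.33826 = 37231.06038

$37231.06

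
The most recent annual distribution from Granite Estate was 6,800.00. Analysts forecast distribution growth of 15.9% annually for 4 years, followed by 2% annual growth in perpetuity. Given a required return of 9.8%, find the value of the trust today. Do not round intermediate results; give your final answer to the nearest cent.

141585.87

D_1 = 7881.20000
D_2 = 9134.31080
D_3 = 10586.66622
D_4 = 12269.94615
Terminal value at year 4: TV = D_4×(1+g_2)/(r−g_2) = 12515.34507/0.078 = 160453.14191
P_0 = D_1/(1+r)^1 + D_2/(1+r)^2 + D_3/(1+r)^3 + D_4/(1+r)^4 + TV/(1+r)^4
    = 7177.77778 + 7576.54321 + 7997.46228 + 8441.76574 + 110392.32118 = 141585.87018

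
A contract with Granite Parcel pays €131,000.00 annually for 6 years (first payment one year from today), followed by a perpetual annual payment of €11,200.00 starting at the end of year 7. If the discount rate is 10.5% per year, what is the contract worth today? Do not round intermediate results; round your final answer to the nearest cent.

€620869.76

PV of 6-year annuity: €131,000.00 × [1 − (1+0.105)^−6] / 0.105 = 562275.49980
Perpetuity value at year 6: €11,200.00 / 0.105 = 106666.66667
PV of perpetuity: 106666.66667 / (1+0.105)^6 = 58594.25752
Total PV = 562275.49980 + 58594.25752 = 620869.75732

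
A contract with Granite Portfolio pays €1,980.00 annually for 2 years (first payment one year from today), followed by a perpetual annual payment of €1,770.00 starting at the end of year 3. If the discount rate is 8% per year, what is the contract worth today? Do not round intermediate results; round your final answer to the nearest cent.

€22499.49

PV of 2-year annuity: €1,980.00 × [1 − (1+0.08)^−2] / 0.08 = 3530.86420
Perpetuity value at year 2: €1,770.00 / 0.08 = 22125.00000
PV of perpetuity: 22125.00000 / (1+0.08)^2 = 18968.62140
Total PV = 3530.86420 + 18968.62140 = 22499.48560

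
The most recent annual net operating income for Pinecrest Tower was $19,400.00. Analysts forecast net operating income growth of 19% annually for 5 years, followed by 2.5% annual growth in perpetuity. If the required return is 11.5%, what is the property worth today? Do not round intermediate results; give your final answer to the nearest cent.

D_1 = 23086.00000
D_2 = 27472.34000
D_3 = 32692.08460
D_4 = 38903.58067
D_5 = 46295.26100
Terminal value at year 5: TV = D_5×(1+g_2)/(r−g_2) = 47452.64253/0.09 = 527251.58363
P_0 = D_1/(1+r)^1 + D_2/(1+r)^2 + D_3/(1+r)^3 + D_4/(1+r)^4 + D_5/(1+r)^5 + TV/(1+r)^5
    = 20704.93274 + 22097.64122 + 23584.02964 + 25170.39934 + 26863.47553 + 305945.13802 = 424365.61649

$424365.62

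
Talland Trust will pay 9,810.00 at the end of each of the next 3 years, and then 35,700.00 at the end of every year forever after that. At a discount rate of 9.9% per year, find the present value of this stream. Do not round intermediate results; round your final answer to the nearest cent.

PV of 3-year annuity: 9,810.00 × [1 − (1+0.099)^−3] / 0.099 = 24439.03146
Perpetuity value at year 3: 35,700.00 / 0.099 = 360606.06061
PV of perpetuity: 360606.06061 / (1+0.099)^3 = 271668.91249
Total PV = 24439.03146 + 271668.91249 = 296107.94395

296107.94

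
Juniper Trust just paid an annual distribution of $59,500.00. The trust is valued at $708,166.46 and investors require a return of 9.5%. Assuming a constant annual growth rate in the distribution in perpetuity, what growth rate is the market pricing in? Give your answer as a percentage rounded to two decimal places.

P = D₀(1+g)/(r−g) ⇒ P(r−g) = D₀(1+g) ⇒ g(P+D₀) = P·r − D₀
g = (P·r − D₀)/(P + D₀) = ($708,166.46×0.095 − $59,500.00) / ($708,166.46 + $59,500.00) = 0.010129

1.01%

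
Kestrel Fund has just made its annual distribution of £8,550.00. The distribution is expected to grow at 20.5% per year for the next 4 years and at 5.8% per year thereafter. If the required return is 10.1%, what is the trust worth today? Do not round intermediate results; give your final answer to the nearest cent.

D_1 = 10302.75000
D_2 = 12414.81375
D_3 = 14959.85057
D_4 = 18026.61994
Terminal value at year 4: TV = D_4×(1+g_2)/(r−g_2) = 19072.16389/0.043 = 443538.69515
P_0 = D_1/(1+r)^1 + D_2/(1+r)^2 + D_3/(1+r)^3 + D_4/(1+r)^4 + TV/(1+r)^4
    = 9357.62943 + 10241.54719 + 11208.95946 + 12267.75309 + 301843.78535 = 344919.67452

£344919.67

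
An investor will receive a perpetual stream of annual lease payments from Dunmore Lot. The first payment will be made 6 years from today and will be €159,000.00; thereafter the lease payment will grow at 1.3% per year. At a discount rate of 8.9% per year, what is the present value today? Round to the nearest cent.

€1365979.35

Value at end of year 5: C₁ / (r − g) = €159,000.00 / (0.089 − 0.013) = €2,092,105.2632
Discount to today: PV = €2,092,105.2632 / (1 + 0.089)^5 = €2,092,105.2632 / 1.531579 = €1,365,979.35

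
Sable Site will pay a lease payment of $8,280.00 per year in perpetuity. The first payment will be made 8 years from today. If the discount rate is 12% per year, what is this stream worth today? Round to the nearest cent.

$31212.10

Value at end of year 7: C / r = $8,280.00 / 0.12 = $69,000.0000
Discount to today: PV = $69,000.0000 / (1 + 0.12)^7 = $69,000.0000 / 2.210681 = $31,212.10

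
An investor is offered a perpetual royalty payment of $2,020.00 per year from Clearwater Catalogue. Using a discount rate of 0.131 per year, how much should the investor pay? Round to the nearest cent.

Level perpetuity: PV = C / r = $2,020.00 / 0.131 = $15,419.85

$15419.85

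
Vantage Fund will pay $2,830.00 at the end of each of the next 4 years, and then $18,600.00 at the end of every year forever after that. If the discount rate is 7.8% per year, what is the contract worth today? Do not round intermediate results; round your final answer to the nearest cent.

$185995.92

PV of 4-year annuity: $2,830.00 × [1 − (1+0.078)^−4] / 0.078 = 9415.19888
Perpetuity value at year 4: $18,600.00 / 0.078 = 238461.53846
PV of perpetuity: 238461.53846 / (1+0.078)^4 = 176580.72603
Total PV = 9415.19888 + 176580.72603 = 185995.92491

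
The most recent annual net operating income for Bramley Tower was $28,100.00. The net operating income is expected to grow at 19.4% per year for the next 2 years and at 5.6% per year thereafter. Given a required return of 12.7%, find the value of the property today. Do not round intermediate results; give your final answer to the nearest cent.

D_1 = 33551.40000
D_2 = 40060.37160
Terminal value at year 2: TV = D_2×(1+g_2)/(r−g_2) = 42303.75241/0.071 = 595827.49873
P_0 = D_1/(1+r)^1 + D_2/(1+r)^2 + TV/(1+r)^2
    = 29770.54126 + 31540.39598 + 469107.86127 = 530418.79851

$530418.80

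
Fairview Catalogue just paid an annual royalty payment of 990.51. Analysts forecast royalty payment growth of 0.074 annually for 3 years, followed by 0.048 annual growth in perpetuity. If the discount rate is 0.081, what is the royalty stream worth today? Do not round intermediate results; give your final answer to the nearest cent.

D_1 = 1063.80774
D_2 = 1142.52951
D_3 = 1227.07670
Terminal value at year 3: TV = D_3×(1+g_2)/(r−g_2) = 1285.97638/0.033 = 38968.98116
P_0 = D_1/(1+r)^1 + D_2/(1+r)^2 + D_3/(1+r)^3 + TV/(1+r)^3
    = 984.09597 + 977.72347 + 971.39223 + 30849.06243 = 33782.27410

33782.27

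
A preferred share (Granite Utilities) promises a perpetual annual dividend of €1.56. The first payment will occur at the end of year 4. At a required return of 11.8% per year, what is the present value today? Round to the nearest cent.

€9.46

Value at end of year 3: C / r = €1.56 / 0.118 = €13.2203
Discount to today: PV = €13.2203 / (1 + 0.118)^3 = €13.2203 / 1.397415 = €9.46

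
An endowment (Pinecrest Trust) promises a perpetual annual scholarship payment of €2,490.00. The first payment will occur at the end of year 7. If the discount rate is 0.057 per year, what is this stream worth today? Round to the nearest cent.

€31323.81

Value at end of year 6: C / r = €2,490.00 / 0.057 = €43,684.2105
Discount to today: PV = €43,684.2105 / (1 + 0.057)^6 = €43,684.2105 / 1.394601 = €31,323.81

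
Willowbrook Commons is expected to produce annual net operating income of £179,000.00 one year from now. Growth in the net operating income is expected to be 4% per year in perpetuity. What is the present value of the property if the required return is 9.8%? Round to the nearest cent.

£3086206.90

Growing perpetuity: P = D₁ / (r − g) = £179,000.0000 / (0.098 − 0.04) = £3,086,206.90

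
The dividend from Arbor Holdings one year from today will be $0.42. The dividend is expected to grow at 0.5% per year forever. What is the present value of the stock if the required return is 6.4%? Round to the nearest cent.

$7.12

Growing perpetuity: P = D₁ / (r − g) = $0.4200 / (0.064 − 0.005) = $7.12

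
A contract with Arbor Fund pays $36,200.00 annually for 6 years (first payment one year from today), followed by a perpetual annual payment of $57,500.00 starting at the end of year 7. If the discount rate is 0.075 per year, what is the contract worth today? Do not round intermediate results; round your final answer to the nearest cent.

$666687.74

PV of 6-year annuity: $36,200.00 × [1 − (1+0.075)^−6] / 0.075 = 169917.24042
Perpetuity value at year 6: $57,500.00 / 0.075 = 766666.66667
PV of perpetuity: 766666.66667 / (1+0.075)^6 = 496770.49749
Total PV = 169917.24042 + 496770.49749 = 666687.73791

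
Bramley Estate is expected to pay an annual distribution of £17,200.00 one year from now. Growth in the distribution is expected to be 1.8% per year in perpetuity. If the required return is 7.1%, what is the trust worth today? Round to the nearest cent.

£324528.30

Growing perpetuity: P = D₁ / (r − g) = £17,200.0000 / (0.071 − 0.018) = £324,528.30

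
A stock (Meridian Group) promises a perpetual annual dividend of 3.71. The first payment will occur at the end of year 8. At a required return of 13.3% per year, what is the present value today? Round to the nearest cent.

Value at end of year 7: C / r = 3.71 / 0.133 = 27.8947
Discount to today: PV = 27.8947 / (1 + 0.133)^7 = 27.8947 / 2.396676 = 11.64

11.64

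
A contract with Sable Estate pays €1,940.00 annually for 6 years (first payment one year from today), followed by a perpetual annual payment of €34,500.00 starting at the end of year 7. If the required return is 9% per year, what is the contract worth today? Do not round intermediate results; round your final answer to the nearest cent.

PV of 6-year annuity: €1,940.00 × [1 − (1+0.09)^−6] / 0.09 = 8702.68207
Perpetuity value at year 6: €34,500.00 / 0.09 = 383333.33333
PV of perpetuity: 383333.33333 / (1+0.09)^6 = 228569.14197
Total PV = 8702.68207 + 228569.14197 = 237271.82404

€237271.82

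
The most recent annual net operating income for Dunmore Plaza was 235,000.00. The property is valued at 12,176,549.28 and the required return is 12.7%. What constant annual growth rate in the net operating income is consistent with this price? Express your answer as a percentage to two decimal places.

10.57%

P = D₀(1+g)/(r−g) ⇒ P(r−g) = D₀(1+g) ⇒ g(P+D₀) = P·r − D₀
g = (P·r − D₀)/(P + D₀) = (12,176,549.28×0.127 − 235,000.00) / (12,176,549.28 + 235,000.00) = 0.105661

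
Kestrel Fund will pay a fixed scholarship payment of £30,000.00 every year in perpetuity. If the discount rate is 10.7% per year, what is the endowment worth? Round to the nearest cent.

Level perpetuity: PV = C / r = £30,000.00 / 0.107 = £280,373.83

£280373.83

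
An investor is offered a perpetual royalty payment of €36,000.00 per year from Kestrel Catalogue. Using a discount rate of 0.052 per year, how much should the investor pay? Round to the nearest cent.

€692307.69

Level perpetuity: PV = C / r = €36,000.00 / 0.052 = €692,307.69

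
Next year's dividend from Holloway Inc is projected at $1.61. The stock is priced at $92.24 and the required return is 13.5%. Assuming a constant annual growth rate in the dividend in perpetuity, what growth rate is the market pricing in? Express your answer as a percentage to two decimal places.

11.75%

P = D₁/(r−g) ⇒ g = r − D₁/P = 0.135 − $1.61/$92.24 = 0.117546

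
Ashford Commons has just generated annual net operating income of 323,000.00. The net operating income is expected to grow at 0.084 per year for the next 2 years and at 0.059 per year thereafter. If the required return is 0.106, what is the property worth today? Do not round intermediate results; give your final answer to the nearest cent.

7618008.00

D_1 = 350132.00000
D_2 = 379543.08800
Terminal value at year 2: TV = D_2×(1+g_2)/(r−g_2) = 401936.13019/0.047 = 8551832.55728
P_0 = D_1/(1+r)^1 + D_2/(1+r)^2 + TV/(1+r)^2
    = 316575.04521 + 310277.89241 + 6991155.06515 = 7618008.00277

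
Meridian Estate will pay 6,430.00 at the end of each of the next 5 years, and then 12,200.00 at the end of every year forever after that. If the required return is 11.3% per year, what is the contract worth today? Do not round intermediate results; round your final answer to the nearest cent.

PV of 5-year annuity: 6,430.00 × [1 − (1+0.113)^−5] / 0.113 = 23586.35919
Perpetuity value at year 5: 12,200.00 / 0.113 = 107964.60177
PV of perpetuity: 107964.60177 / (1+0.113)^5 = 63212.87827
Total PV = 23586.35919 + 63212.87827 = 86799.23746

86799.24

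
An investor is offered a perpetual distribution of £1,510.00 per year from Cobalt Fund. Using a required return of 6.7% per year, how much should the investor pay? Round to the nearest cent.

£22537.31

Level perpetuity: PV = C / r = £1,510.00 / 0.067 = £22,537.31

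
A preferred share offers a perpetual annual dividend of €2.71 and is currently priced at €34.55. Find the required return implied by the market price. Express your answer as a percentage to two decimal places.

7.84%

P = C/r ⇒ r = C/P = €2.71/€34.55 = 0.078437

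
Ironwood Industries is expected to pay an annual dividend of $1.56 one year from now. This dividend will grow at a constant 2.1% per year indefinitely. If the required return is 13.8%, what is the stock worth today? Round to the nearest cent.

$13.33

Growing perpetuity: P = D₁ / (r − g) = $1.5600 / (0.138 − 0.021) = $13.33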